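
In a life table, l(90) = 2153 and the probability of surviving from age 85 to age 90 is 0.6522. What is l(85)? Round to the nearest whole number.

l(85) = l(90) / p = 2153 / 0.6522 = 3301.

3301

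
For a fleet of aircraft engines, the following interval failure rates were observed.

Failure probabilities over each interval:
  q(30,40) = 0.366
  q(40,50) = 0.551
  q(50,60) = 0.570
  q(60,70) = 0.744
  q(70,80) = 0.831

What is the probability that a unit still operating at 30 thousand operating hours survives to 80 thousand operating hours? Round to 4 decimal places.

0.0053

P(survive 30→80) = (1 − 0.366) × (1 − 0.551) × (1 − 0.570) × (1 − 0.744) × (1 − 0.831).
= 0.634 × 0.449 × 0.430 × 0.256 × 0.169 = 0.005296.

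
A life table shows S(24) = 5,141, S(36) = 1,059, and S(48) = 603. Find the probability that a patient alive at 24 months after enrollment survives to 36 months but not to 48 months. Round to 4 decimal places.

This is the probability of reaching 36 but not 48, conditional on being alive at 24: (S(36) − S(48)) / S(24).
= (1,059 − 603) / 5,141 = 456 / 5,141 = 0.088699.

0.0887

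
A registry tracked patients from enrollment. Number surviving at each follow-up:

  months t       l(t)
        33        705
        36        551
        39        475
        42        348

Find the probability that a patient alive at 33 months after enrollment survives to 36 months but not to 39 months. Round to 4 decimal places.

0.1078

This is the probability of reaching 36 but not 39, conditional on being alive at 33: (l(36) − l(39)) / l(33).
= (551 − 475) / 705 = 76 / 705 = 0.107801.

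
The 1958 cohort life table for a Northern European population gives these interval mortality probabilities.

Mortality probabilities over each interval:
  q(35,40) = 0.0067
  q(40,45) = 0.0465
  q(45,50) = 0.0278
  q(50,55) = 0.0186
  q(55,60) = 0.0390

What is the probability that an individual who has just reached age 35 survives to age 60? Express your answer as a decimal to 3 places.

P(survive 35→60) = (1 − 0.0067) × (1 − 0.0465) × (1 − 0.0278) × (1 − 0.0186) × (1 − 0.0390).
= 0.9933 × 0.9535 × 0.9722 × 0.9814 × 0.9610 = 0.868413.

0.868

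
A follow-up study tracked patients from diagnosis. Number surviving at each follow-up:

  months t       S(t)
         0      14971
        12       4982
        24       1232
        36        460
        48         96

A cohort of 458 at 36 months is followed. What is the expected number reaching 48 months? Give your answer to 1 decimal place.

The relevant probability is 96/460 = 0.208696.
Expected number = 458 × 0.208696 = 95.6.

95.6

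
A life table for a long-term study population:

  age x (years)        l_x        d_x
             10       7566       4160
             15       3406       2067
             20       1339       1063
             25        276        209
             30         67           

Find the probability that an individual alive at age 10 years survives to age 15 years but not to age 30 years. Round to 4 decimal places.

This is the probability of reaching 15 but not 30, conditional on being alive at 10: (l_15 − l_30) / l_10.
= (3406 − 67) / 7566 = 3339 / 7566 = 0.441316.

0.4413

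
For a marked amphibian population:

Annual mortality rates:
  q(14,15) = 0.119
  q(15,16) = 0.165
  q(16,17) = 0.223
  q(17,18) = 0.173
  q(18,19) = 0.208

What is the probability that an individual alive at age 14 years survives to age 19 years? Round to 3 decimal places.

0.374

The overall survival probability is (1 − 0.119) × (1 − 0.165) × (1 − 0.223) × (1 − 0.173) × (1 − 0.208).
= 0.881 × 0.835 × 0.777 × 0.827 × 0.792 = 0.374381.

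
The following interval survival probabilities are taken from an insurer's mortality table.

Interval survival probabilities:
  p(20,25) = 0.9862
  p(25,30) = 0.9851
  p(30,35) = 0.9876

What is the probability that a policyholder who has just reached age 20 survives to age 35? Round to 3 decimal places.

0.959

The overall survival probability is 0.9862 × 0.9851 × 0.9876.
= 0.959459.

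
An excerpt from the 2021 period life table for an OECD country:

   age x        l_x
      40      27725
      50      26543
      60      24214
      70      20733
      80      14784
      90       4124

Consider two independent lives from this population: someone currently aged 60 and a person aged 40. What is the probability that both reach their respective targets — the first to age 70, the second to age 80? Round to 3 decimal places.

0.457

p₁ = l_70/l_60 = 20733/24214 = 0.856240; p₂ = l_80/l_40 = 14784/27725 = 0.533237.
P(both) = p₁ × p₂ = 0.856240 × 0.533237 = 0.456579.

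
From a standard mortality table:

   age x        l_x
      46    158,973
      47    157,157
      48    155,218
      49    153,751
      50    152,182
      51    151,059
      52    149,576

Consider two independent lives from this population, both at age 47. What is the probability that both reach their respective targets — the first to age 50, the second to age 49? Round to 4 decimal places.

0.9474

p₁ = l_50/l_47 = 152,182/157,157 = 0.968344; p₂ = l_49/l_47 = 153,751/157,157 = 0.978327.
P(both) = p₁ × p₂ = 0.968344 × 0.978327 = 0.947357.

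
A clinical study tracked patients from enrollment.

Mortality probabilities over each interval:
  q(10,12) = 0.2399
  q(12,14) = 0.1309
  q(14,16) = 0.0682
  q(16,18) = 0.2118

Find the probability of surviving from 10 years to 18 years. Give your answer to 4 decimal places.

The overall survival probability is (1 − 0.2399) × (1 − 0.1309) × (1 − 0.0682) × (1 − 0.2118).
= 0.7601 × 0.8691 × 0.9318 × 0.7882 = 0.485176.

0.4852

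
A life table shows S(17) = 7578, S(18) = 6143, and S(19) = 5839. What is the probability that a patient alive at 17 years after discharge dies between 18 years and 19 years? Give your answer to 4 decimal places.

This is the probability of reaching 18 but not 19, conditional on being alive at 17: (S(18) − S(19)) / S(17).
= (6143 − 5839) / 7578 = 304 / 7578 = 0.040116.

0.0401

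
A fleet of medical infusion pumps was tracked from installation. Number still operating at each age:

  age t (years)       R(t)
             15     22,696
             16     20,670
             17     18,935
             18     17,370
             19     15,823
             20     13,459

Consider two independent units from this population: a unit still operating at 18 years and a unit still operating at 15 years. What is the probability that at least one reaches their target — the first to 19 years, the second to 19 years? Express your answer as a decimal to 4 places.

p₁ = R(19)/R(18) = 15,823/17,370 = 0.910938; p₂ = R(19)/R(15) = 15,823/22,696 = 0.697171.
P(at least one) = 1 − (1−p₁)(1−p₂) = 1 − 0.089062 × 0.302829 = 0.973029.

0.9730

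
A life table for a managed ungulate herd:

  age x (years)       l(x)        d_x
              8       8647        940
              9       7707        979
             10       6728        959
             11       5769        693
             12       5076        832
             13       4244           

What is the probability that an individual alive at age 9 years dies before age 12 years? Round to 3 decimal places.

0.341

P(die before 12 | alive at 9) = 1 − l(12)/l(9) = 1 − 5076/7707 = (2631)/7707 = 0.341378.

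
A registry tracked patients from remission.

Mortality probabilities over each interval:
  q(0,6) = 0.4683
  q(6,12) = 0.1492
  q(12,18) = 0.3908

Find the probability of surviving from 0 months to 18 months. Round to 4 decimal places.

0.2756

Chaining the interval survival probabilities: (1 − 0.4683) × (1 − 0.1492) × (1 − 0.3908).
= 0.5317 × 0.8508 × 0.6092 = 0.275584.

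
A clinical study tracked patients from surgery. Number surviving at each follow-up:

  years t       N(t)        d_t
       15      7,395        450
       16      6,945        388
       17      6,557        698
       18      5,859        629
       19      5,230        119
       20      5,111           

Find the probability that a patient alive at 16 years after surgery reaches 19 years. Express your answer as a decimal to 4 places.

0.7531

The conditional survival probability is N(19)/N(16) = 5,230/6,945 = 0.753060.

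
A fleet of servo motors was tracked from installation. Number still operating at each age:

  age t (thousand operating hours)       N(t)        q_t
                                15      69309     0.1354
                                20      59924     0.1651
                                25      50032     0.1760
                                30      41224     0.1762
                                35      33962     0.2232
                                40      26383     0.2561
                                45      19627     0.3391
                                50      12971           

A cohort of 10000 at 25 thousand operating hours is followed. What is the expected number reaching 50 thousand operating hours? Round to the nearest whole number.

2593

The relevant probability is 12971/50032 = 0.259254.
Expected number = 10000 × 0.259254 = 2593.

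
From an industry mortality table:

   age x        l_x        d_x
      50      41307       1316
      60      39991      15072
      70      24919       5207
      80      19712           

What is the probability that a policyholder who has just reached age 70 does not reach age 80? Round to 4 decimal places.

0.2090

P(die before 80 | alive at 70) = 1 − l_80/l_70 = 1 − 19712/24919 = (5207)/24919 = 0.208957.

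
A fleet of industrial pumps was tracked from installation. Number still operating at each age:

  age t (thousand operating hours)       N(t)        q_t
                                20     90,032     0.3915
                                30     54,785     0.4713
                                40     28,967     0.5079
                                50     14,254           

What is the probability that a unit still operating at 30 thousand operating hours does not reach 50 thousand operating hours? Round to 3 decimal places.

P(fail before 50 | operational at 30) = 1 − N(50)/N(30) = 1 − 14,254/54,785 = (40,531)/54,785 = 0.739819.

0.740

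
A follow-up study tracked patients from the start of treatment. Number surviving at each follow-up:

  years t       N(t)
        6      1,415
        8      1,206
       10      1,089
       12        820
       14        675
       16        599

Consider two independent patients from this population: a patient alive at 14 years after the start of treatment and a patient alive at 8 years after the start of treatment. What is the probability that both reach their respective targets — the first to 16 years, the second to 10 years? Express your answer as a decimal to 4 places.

0.8013

p₁ = N(16)/N(14) = 599/675 = 0.887407; p₂ = N(10)/N(8) = 1,089/1,206 = 0.902985.
P(both) = p₁ × p₂ = 0.887407 × 0.902985 = 0.801315.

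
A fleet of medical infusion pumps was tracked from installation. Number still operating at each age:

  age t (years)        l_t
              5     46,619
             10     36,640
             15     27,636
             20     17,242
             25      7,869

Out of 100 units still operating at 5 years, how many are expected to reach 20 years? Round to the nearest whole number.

The relevant probability is 17,242/46,619 = 0.369849.
Expected number = 100 × 0.369849 = 37.

37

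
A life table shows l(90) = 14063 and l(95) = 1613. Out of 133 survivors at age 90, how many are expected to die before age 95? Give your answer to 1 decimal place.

117.7

The relevant probability is 1 − 1613/14063 = 0.885302.
Expected number = 133 × 0.885302 = 117.7.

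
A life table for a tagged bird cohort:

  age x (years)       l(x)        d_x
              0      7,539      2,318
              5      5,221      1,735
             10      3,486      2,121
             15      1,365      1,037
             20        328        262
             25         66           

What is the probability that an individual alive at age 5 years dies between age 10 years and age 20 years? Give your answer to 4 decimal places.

0.6049

This is the probability of reaching 10 but not 20, conditional on being alive at 5: (l(10) − l(20)) / l(5).
= (3,486 − 328) / 5,221 = 3,158 / 5,221 = 0.604865.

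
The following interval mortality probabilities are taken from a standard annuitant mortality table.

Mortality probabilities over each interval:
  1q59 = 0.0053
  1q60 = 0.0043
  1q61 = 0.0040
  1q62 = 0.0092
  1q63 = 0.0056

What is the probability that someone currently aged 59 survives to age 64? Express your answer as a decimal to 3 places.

0.972

The overall survival probability is (1 − 0.0053) × (1 − 0.0043) × (1 − 0.0040) × (1 − 0.0092) × (1 − 0.0056).
= 0.9947 × 0.9957 × 0.9960 × 0.9908 × 0.9944 = 0.971912.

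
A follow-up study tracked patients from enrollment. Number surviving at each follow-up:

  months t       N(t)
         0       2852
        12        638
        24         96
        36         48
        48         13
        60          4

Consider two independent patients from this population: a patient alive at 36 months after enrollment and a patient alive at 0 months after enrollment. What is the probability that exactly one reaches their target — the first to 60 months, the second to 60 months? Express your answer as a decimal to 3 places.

p₁ = N(60)/N(36) = 4/48 = 0.083333; p₂ = N(60)/N(0) = 4/2852 = 0.001403.
P(exactly one) = p₁(1−p₂) + (1−p₁)p₂ = 0.083216 + 0.001286 = 0.084502.

0.085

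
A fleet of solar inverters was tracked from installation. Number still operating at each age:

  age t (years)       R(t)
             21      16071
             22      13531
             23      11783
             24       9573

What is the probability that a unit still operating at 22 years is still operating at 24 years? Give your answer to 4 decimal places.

0.7075

The conditional survival probability is R(24)/R(22) = 9573/13531 = 0.707487.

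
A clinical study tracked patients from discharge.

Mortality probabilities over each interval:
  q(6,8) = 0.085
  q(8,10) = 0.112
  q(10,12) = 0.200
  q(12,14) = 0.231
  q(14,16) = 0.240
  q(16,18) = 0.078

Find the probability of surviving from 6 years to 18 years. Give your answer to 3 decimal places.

P(survive 6→18) = (1 − 0.085) × (1 − 0.112) × (1 − 0.200) × (1 − 0.231) × (1 − 0.240) × (1 − 0.078).
= 0.915 × 0.888 × 0.800 × 0.769 × 0.760 × 0.922 = 0.350264.

0.350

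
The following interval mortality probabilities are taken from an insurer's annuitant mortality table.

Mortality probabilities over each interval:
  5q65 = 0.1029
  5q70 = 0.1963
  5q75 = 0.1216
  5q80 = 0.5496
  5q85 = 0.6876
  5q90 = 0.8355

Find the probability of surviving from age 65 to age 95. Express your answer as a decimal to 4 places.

Survival from 65 to 95 is the product of surviving each interval: (1 − 0.1029) × (1 − 0.1963) × (1 − 0.1216) × (1 − 0.5496) × (1 − 0.6876) × (1 − 0.8355).
= 0.8971 × 0.8037 × 0.8784 × 0.4504 × 0.3124 × 0.1645 = 0.014659.

0.0147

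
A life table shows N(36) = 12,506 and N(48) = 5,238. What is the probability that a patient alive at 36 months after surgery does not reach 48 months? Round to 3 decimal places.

P(die before 48 | alive at 36) = 1 − N(48)/N(36) = 1 − 5,238/12,506 = (7,268)/12,506 = 0.581161.

0.581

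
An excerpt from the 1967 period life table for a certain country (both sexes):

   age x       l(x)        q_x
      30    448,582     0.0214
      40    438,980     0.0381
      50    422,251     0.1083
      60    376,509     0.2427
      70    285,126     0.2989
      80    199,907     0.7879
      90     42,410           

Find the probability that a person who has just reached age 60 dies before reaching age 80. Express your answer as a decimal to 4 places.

P(die before 80 | alive at 60) = 1 − l(80)/l(60) = 1 − 199,907/376,509 = (176,602)/376,509 = 0.469051.

0.4691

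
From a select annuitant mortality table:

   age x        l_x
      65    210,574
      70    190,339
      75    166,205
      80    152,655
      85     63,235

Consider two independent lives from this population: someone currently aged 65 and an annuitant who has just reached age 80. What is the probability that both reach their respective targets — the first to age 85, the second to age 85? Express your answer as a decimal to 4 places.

p₁ = l_85/l_65 = 63,235/210,574 = 0.300298; p₂ = l_85/l_80 = 63,235/152,655 = 0.414235.
P(both) = p₁ × p₂ = 0.300298 × 0.414235 = 0.124394.

0.1244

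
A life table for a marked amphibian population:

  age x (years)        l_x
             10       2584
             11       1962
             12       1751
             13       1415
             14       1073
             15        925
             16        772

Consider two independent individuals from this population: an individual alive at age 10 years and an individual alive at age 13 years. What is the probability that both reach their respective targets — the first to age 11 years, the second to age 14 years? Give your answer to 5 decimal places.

0.57577

p₁ = l_11/l_10 = 1962/2584 = 0.759288; p₂ = l_14/l_13 = 1073/1415 = 0.758304.
P(both) = p₁ × p₂ = 0.759288 × 0.758304 = 0.575771.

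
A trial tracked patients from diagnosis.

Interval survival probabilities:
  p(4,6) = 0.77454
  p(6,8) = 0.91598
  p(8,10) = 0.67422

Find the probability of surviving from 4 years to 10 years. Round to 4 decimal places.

0.4783

P(survive 4→10) = 0.77454 × 0.91598 × 0.67422.
= 0.478334.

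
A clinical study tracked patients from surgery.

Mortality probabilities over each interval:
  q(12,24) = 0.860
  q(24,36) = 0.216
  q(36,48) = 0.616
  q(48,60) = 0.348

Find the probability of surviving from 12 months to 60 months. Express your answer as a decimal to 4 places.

Chaining the interval survival probabilities: (1 − 0.860) × (1 − 0.216) × (1 − 0.616) × (1 − 0.348).
= 0.140 × 0.784 × 0.384 × 0.652 = 0.027480.

0.0275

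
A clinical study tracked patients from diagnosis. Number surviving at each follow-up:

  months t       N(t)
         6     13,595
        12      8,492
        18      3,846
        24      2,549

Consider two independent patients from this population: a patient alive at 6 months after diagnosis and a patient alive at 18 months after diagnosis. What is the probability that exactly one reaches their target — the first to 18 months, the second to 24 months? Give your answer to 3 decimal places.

0.571

p₁ = N(18)/N(6) = 3,846/13,595 = 0.282898; p₂ = N(24)/N(18) = 2,549/3,846 = 0.662767.
P(exactly one) = p₁(1−p₂) + (1−p₁)p₂ = 0.095403 + 0.475272 = 0.570674.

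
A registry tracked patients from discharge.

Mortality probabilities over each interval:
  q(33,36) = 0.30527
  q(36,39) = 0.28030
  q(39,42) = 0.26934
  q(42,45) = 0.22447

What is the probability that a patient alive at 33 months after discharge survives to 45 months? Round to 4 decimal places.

The overall survival probability is (1 − 0.30527) × (1 − 0.28030) × (1 − 0.26934) × (1 − 0.22447).
= 0.69473 × 0.71970 × 0.73066 × 0.77553 = 0.283323.

0.2833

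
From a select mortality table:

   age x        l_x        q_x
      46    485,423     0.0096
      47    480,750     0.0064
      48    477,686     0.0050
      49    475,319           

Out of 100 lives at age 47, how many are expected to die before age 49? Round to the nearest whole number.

1

The relevant probability is 1 − 475,319/480,750 = 0.011297.
Expected number = 100 × 0.011297 = 1.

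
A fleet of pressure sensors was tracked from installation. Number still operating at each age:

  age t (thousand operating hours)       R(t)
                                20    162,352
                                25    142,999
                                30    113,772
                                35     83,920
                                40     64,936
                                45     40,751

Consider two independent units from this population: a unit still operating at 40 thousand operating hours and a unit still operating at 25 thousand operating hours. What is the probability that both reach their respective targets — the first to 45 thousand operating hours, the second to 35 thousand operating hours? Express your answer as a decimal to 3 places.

0.368

p₁ = R(45)/R(40) = 40,751/64,936 = 0.627556; p₂ = R(35)/R(25) = 83,920/142,999 = 0.586857.
P(both) = p₁ × p₂ = 0.627556 × 0.586857 = 0.368286.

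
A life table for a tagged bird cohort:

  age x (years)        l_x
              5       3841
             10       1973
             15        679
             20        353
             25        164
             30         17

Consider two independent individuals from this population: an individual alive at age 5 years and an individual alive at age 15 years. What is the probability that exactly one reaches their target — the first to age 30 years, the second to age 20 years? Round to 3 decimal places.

0.520

p₁ = l_30/l_5 = 17/3841 = 0.004426; p₂ = l_20/l_15 = 353/679 = 0.519882.
P(exactly one) = p₁(1−p₂) + (1−p₁)p₂ = 0.002125 + 0.517581 = 0.519706.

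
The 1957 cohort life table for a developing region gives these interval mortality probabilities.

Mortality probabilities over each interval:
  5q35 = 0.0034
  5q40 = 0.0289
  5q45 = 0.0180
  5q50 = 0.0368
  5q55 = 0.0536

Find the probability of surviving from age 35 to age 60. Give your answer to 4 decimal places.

25p35 = (1 − 0.0034) × (1 − 0.0289) × (1 − 0.0180) × (1 − 0.0368) × (1 − 0.0536).
= 0.9966 × 0.9711 × 0.9820 × 0.9632 × 0.9464 = 0.866338.

0.8663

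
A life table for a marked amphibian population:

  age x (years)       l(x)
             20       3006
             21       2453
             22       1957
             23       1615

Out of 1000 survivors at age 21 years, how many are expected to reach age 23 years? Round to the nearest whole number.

The relevant probability is 1615/2453 = 0.658377.
Expected number = 1000 × 0.658377 = 658.

658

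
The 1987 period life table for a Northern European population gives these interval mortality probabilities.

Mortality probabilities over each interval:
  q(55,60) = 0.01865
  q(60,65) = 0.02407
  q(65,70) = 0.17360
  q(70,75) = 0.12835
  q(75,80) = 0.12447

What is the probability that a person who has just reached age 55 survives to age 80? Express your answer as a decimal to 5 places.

0.60401

P(survive 55→80) = (1 − 0.01865) × (1 − 0.02407) × (1 − 0.17360) × (1 − 0.12835) × (1 − 0.12447).
= 0.98135 × 0.97593 × 0.82640 × 0.87165 × 0.87553 = 0.604013.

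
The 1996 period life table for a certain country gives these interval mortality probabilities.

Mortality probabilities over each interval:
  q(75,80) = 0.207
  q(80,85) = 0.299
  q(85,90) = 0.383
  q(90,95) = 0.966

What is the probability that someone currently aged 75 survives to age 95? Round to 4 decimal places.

0.0117

Survival from 75 to 95 is the product of surviving each interval: (1 − 0.207) × (1 − 0.299) × (1 − 0.383) × (1 − 0.966).
= 0.793 × 0.701 × 0.617 × 0.034 = 0.011662.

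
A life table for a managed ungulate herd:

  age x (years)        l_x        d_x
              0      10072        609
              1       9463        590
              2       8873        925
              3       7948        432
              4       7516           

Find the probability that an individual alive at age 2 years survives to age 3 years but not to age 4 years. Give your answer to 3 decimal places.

0.049

This is the probability of reaching 3 but not 4, conditional on being alive at 2: (l_3 − l_4) / l_2.
= (7948 − 7516) / 8873 = 432 / 8873 = 0.048687.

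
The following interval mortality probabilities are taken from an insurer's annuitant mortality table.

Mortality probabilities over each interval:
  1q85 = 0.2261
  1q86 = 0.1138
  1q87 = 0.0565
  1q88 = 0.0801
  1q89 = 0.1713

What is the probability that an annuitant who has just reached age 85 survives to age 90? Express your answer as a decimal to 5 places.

0.49328

Chaining the interval survival probabilities: (1 − 0.2261) × (1 − 0.1138) × (1 − 0.0565) × (1 − 0.0801) × (1 − 0.1713).
= 0.7739 × 0.8862 × 0.9435 × 0.9199 × 0.8287 = 0.493283.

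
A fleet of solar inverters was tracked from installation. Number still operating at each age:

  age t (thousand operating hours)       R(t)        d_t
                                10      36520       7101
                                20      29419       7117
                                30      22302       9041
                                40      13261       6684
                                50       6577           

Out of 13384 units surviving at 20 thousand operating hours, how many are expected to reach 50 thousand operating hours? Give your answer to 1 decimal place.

2992.2

The relevant probability is 6577/29419 = 0.223563.
Expected number = 13384 × 0.223563 = 2992.2.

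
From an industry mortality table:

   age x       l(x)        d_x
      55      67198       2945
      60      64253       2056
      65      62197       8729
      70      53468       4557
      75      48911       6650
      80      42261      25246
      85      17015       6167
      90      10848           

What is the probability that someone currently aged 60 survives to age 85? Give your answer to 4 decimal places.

0.2648

The conditional survival probability is l(85)/l(60) = 17015/64253 = 0.264813.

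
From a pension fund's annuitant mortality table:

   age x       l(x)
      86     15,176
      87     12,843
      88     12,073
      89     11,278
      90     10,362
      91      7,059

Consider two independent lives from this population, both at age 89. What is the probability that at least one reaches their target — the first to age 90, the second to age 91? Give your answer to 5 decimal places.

0.96962

p₁ = l(90)/l(89) = 10,362/11,278 = 0.918780; p₂ = l(91)/l(89) = 7,059/11,278 = 0.625909.
P(at least one) = 1 − (1−p₁)(1−p₂) = 1 − 0.081220 × 0.374091 = 0.969616.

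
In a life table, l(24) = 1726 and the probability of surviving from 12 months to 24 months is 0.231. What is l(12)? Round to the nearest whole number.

l(12) = l(24) / p = 1726 / 0.231 = 7472.

7472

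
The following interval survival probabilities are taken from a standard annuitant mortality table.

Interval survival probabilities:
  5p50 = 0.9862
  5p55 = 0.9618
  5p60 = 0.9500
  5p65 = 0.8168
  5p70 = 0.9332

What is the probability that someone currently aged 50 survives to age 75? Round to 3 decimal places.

0.687

Chaining the interval survival probabilities: 0.9862 × 0.9618 × 0.9500 × 0.8168 × 0.9332.
= 0.686853.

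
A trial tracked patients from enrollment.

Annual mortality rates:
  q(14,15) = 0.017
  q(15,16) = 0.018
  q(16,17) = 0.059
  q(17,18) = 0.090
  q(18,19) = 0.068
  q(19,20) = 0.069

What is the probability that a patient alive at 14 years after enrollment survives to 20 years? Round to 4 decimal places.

0.7172

The overall survival probability is (1 − 0.017) × (1 − 0.018) × (1 − 0.059) × (1 − 0.090) × (1 − 0.068) × (1 − 0.069).
= 0.983 × 0.982 × 0.941 × 0.910 × 0.932 × 0.931 = 0.717235.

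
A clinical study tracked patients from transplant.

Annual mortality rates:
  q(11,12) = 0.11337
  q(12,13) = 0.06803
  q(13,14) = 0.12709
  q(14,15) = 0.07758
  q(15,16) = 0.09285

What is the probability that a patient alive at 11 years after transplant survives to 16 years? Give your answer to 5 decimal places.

Survival from 11 to 16 is the product of surviving each interval: (1 − 0.11337) × (1 − 0.06803) × (1 − 0.12709) × (1 − 0.07758) × (1 − 0.09285).
= 0.88663 × 0.93197 × 0.87291 × 0.92242 × 0.90715 = 0.603562.

0.60356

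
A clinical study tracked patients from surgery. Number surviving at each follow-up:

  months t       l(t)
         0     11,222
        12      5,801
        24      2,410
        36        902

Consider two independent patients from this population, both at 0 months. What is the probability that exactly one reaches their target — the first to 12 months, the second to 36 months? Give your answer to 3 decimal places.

0.514

p₁ = l(12)/l(0) = 5,801/11,222 = 0.516931; p₂ = l(36)/l(0) = 902/11,222 = 0.080378.
P(exactly one) = p₁(1−p₂) + (1−p₁)p₂ = 0.475381 + 0.038828 = 0.514209.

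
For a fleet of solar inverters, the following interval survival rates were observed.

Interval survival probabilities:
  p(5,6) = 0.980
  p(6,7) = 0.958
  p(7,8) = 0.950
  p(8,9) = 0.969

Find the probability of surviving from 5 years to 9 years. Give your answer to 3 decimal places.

Survival from 5 to 9 is the product of surviving each interval: 0.980 × 0.958 × 0.950 × 0.969.
= 0.864249.

0.864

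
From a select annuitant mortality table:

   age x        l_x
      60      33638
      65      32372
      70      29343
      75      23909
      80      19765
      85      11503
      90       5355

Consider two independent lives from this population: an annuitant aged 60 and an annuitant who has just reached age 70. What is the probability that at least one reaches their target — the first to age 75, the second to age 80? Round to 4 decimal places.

0.9056

p₁ = l_75/l_60 = 23909/33638 = 0.710774; p₂ = l_80/l_70 = 19765/29343 = 0.673585.
P(at least one) = 1 − (1−p₁)(1−p₂) = 1 − 0.289226 × 0.326415 = 0.905592.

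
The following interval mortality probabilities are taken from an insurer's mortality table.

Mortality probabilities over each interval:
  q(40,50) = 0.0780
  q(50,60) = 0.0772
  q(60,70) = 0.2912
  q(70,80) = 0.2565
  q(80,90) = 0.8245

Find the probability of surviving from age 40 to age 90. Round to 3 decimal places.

0.079

The overall survival probability is (1 − 0.0780) × (1 − 0.0772) × (1 − 0.2912) × (1 − 0.2565) × (1 − 0.8245).
= 0.9220 × 0.9228 × 0.7088 × 0.7435 × 0.1755 = 0.078690.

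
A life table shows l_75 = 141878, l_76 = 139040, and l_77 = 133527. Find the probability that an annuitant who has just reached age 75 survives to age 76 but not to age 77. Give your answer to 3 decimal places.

0.039

We want 1|1q75 = (l_76 − l_77)/l_75.
This is the probability of reaching 76 but not 77, conditional on being alive at 75: (l_76 − l_77) / l_75.
= (139040 − 133527) / 141878 = 5513 / 141878 = 0.038857.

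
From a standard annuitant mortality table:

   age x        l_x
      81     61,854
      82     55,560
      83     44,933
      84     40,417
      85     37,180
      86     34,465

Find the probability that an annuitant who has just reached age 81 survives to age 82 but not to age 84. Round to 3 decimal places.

We want 1|2q81 = (l_82 − l_84)/l_81.
This is the probability of reaching 82 but not 84, conditional on being alive at 81: (l_82 − l_84) / l_81.
= (55,560 − 40,417) / 61,854 = 15,143 / 61,854 = 0.244818.

0.245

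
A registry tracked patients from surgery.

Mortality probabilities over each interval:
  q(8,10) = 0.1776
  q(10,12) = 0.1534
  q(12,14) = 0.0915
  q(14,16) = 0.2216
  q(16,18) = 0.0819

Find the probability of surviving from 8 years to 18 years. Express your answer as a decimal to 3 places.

0.452

Survival from 8 to 18 is the product of surviving each interval: (1 − 0.1776) × (1 − 0.1534) × (1 − 0.0915) × (1 − 0.2216) × (1 − 0.0819).
= 0.8224 × 0.8466 × 0.9085 × 0.7784 × 0.9181 = 0.452042.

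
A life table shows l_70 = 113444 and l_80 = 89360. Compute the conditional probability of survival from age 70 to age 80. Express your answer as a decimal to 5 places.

We want 10p70 = l_80/l_70.
The conditional survival probability is l_80/l_70 = 89360/113444 = 0.787701.

0.78770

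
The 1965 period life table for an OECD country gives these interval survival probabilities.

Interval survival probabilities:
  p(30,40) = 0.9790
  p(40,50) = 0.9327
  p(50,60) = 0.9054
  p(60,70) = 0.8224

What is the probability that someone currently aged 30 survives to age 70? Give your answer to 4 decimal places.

0.6799

Chaining the interval survival probabilities: 0.9790 × 0.9327 × 0.9054 × 0.8224.
= 0.679905.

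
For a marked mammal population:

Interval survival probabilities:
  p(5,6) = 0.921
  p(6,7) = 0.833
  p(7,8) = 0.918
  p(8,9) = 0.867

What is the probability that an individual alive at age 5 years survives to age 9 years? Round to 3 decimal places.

Chaining the interval survival probabilities: 0.921 × 0.833 × 0.918 × 0.867.
= 0.610614.

0.611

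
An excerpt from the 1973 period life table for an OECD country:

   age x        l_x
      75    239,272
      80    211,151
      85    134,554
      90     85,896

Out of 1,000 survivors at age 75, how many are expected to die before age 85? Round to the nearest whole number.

The relevant probability is 1 − 134,554/239,272 = 0.437653.
Expected number = 1,000 × 0.437653 = 438.

438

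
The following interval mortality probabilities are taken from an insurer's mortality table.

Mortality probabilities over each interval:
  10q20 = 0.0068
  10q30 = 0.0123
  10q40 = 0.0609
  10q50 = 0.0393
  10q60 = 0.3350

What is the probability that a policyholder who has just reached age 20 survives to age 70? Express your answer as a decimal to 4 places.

0.5885

The overall survival probability is (1 − 0.0068) × (1 − 0.0123) × (1 − 0.0609) × (1 − 0.0393) × (1 − 0.3350).
= 0.9932 × 0.9877 × 0.9391 × 0.9607 × 0.6650 = 0.588550.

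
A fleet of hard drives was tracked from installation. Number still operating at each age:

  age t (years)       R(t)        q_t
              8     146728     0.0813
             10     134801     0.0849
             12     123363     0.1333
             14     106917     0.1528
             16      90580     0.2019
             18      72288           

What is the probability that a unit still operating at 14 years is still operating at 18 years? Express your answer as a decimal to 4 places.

0.6761

The conditional survival probability is R(18)/R(14) = 72288/106917 = 0.676113.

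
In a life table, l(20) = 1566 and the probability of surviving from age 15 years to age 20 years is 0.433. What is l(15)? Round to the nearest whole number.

3617

l(15) = l(20) / p = 1566 / 0.433 = 3617.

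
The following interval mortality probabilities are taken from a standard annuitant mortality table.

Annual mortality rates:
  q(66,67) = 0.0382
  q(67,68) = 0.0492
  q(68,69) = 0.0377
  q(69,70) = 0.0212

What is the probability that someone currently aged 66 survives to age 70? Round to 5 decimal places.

0.86135

P(survive 66→70) = (1 − 0.0382) × (1 − 0.0492) × (1 − 0.0377) × (1 − 0.0212).
= 0.9618 × 0.9508 × 0.9623 × 0.9788 = 0.861347.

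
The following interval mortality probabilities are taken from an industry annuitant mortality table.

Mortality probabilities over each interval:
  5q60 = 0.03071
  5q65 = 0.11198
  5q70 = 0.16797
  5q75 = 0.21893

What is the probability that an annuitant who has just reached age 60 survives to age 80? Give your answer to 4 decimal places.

The overall survival probability is (1 − 0.03071) × (1 − 0.11198) × (1 − 0.16797) × (1 − 0.21893).
= 0.96929 × 0.88802 × 0.83203 × 0.78107 = 0.559378.

0.5594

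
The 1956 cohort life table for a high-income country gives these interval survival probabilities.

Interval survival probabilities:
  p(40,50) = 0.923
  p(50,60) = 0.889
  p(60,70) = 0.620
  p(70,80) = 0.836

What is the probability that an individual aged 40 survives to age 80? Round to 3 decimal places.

Chaining the interval survival probabilities: 0.923 × 0.889 × 0.620 × 0.836.
= 0.425306.

0.425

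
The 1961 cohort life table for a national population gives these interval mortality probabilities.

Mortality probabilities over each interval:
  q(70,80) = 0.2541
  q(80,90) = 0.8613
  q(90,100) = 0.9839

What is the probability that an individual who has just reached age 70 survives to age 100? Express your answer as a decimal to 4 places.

0.0017

Survival from 70 to 100 is the product of surviving each interval: (1 − 0.2541) × (1 − 0.8613) × (1 − 0.9839).
= 0.7459 × 0.1387 × 0.0161 = 0.001666.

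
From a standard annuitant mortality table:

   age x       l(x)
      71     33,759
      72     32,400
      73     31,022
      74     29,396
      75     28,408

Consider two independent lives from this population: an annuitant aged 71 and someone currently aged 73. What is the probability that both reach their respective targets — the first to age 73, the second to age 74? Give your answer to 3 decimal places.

0.871

p₁ = l(73)/l(71) = 31,022/33,759 = 0.918925; p₂ = l(74)/l(73) = 29,396/31,022 = 0.947586.
P(both) = p₁ × p₂ = 0.918925 × 0.947586 = 0.870760.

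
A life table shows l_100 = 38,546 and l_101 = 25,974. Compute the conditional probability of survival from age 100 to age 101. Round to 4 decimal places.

The conditional survival probability is l_101/l_100 = 25,974/38,546 = 0.673844.

0.6738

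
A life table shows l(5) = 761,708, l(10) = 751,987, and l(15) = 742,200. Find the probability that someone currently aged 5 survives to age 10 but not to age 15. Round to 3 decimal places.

This is the probability of reaching 10 but not 15, conditional on being alive at 5: (l(10) − l(15)) / l(5).
= (751,987 − 742,200) / 761,708 = 9,787 / 761,708 = 0.012849.

0.013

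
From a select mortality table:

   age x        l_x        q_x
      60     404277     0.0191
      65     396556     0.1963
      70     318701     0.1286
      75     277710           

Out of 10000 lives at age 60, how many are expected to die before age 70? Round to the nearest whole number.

2117

The relevant probability is 1 − 318701/404277 = 0.211677.
Expected number = 10000 × 0.211677 = 2117.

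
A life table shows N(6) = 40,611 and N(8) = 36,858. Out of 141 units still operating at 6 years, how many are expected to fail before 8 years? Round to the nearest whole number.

The relevant probability is 1 − 36,858/40,611 = 0.092413.
Expected number = 141 × 0.092413 = 13.

13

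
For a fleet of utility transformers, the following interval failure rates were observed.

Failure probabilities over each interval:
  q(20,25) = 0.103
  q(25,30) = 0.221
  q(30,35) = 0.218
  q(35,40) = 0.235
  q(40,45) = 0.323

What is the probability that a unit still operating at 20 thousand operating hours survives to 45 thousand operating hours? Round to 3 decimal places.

The overall survival probability is (1 − 0.103) × (1 − 0.221) × (1 − 0.218) × (1 − 0.235) × (1 − 0.323).
= 0.897 × 0.779 × 0.782 × 0.765 × 0.677 = 0.283000.

0.283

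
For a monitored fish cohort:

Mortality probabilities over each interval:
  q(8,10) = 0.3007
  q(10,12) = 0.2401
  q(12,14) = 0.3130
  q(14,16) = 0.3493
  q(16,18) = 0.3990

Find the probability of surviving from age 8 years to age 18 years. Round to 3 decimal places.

0.143

The overall survival probability is (1 − 0.3007) × (1 − 0.2401) × (1 − 0.3130) × (1 − 0.3493) × (1 − 0.3990).
= 0.6993 × 0.7599 × 0.6870 × 0.6507 × 0.6010 = 0.142768.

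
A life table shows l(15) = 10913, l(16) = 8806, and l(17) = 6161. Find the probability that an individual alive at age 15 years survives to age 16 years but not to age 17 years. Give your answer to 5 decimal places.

This is the probability of reaching 16 but not 17, conditional on being alive at 15: (l(16) − l(17)) / l(15).
= (8806 − 6161) / 10913 = 2645 / 10913 = 0.242371.

0.24237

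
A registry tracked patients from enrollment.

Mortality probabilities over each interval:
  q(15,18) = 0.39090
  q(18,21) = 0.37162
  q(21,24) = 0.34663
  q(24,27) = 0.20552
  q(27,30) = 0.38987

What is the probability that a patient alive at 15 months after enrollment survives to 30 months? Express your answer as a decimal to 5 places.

0.12122

Survival from 15 to 30 is the product of surviving each interval: (1 − 0.39090) × (1 − 0.37162) × (1 − 0.34663) × (1 − 0.20552) × (1 − 0.38987).
= 0.60910 × 0.62838 × 0.65337 × 0.79448 × 0.61013 = 0.121220.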